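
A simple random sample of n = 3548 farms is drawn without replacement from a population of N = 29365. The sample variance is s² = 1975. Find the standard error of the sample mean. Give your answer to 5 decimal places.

Under SRS without replacement, Var(ȳ) = (1 − f)·s²/n with f = n/N = 3548/29365 = 0.12082411.
Var(ȳ) = (1 − 0.12082411)·1975/3548 = 0.87917589·0.55665163 = 0.4893947.
SE(ȳ) = √(0.4893947) = 0.69957.

0.69957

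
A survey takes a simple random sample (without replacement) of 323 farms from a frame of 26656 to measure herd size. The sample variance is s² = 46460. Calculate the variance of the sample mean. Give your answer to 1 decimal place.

142.1

Under SRS without replacement, Var(ȳ) = (1 − f)·s²/n with f = n/N = 323/26656 = 0.01211735.
Var(ȳ) = (1 − 0.01211735)·46460/323 = 0.98788265·143.83901 = 142.09606.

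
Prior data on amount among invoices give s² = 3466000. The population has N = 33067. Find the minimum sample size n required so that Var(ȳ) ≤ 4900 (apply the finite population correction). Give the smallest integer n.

693

Without fpc, n₀ = s²/D = 3466000/4900 = 707.3469.
With fpc, (1 − n/N)·s²/n ≤ D requires n ≥ n₀/(1 + n₀/N) = 707.3469/(1 + 707.3469/33067) = 692.5327.
Rounding up, n = 693.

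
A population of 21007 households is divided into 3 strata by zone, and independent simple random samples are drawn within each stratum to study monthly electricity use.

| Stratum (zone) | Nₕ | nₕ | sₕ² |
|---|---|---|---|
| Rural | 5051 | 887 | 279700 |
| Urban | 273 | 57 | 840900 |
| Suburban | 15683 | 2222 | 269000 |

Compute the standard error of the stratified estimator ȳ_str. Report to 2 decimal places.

Var(ȳ_str) = Σₕ Wₕ²(1 − fₕ)sₕ²/nₕ with Wₕ = Nₕ/N, N = 21007.
Rural: Wₕ = 0.24044366; term = 0.24044366²·(1 − 0.17560879)·279700/887 = 15.028958.
Urban: Wₕ = 0.01299567; term = 0.01299567²·(1 − 0.20879121)·840900/57 = 1.9713232.
Suburban: Wₕ = 0.74656067; term = 0.74656067²·(1 − 0.14168208)·269000/2222 = 57.914408.
Sum = 74.914689.
SE = √(74.914689) = 8.66.

8.66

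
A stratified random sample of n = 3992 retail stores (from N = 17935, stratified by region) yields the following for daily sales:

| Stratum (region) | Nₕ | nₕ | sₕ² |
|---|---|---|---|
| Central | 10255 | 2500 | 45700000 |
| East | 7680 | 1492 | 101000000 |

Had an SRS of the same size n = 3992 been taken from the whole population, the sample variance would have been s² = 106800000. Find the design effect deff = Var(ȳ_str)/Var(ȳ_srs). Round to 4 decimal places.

0.6982

Var(ȳ_str) = Σ Wₕ²(1−fₕ)sₕ²/nₕ with Wₕ = Nₕ/17935:
  Central: (10255/17935)²·(1−2500/10255)·45700000/2500 = 4519.5053
  East: (7680/17935)²·(1−1492/7680)·101000000/1492 = 10001.412
  → Var(ȳ_str) = 14520.917.
Var(ȳ_srs) = (1 − 3992/17935)·106800000/3992 = 20798.67.
deff = 14520.917 / 20798.67 = 0.6982.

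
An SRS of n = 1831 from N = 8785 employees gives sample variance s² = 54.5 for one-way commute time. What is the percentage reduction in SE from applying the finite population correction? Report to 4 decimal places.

f = n/N = 1831/8785 = 0.20842345.
SE_no-fpc = √(s²/n) = 0.17252581; SE_fpc = √((1−f)s²/n) = 0.15349723.
Ratio = √(1−f) = 0.88970588. Reduction = 100·(1 − 0.88970588) = 11.0294%.

11.0294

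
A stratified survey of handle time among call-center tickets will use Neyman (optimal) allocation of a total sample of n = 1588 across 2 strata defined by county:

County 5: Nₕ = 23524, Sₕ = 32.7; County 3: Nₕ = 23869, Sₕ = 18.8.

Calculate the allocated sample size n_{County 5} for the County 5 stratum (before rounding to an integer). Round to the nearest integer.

1003

Neyman allocation: nₕ = n·NₕSₕ / Σⱼ NⱼSⱼ.
Σ NⱼSⱼ = 23524·32.7 + 23869·18.8 = 1.217972 × 10^6.
n_{County 5} = 1588·23524·32.7 / (1.217972 × 10^6) = 1003.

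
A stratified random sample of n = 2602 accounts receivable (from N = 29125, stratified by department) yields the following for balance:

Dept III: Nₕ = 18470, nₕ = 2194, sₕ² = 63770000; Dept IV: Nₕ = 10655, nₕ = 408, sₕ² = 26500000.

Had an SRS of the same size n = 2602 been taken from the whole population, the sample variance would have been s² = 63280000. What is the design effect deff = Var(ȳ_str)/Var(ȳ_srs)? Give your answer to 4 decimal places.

0.8426

Var(ȳ_str) = Σ Wₕ²(1−fₕ)sₕ²/nₕ with Wₕ = Nₕ/29125:
  Dept III: (18470/29125)²·(1−2194/18470)·63770000/2194 = 10300.6
  Dept IV: (10655/29125)²·(1−408/10655)·26500000/408 = 8359.9568
  → Var(ȳ_str) = 18660.557.
Var(ȳ_srs) = (1 − 2602/29125)·63280000/2602 = 22147.05.
deff = 18660.557 / 22147.05 = 0.8426.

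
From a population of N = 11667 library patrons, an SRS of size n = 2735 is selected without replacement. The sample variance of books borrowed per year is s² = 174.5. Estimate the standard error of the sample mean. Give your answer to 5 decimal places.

0.22101

Under SRS without replacement, Var(ȳ) = (1 − f)·s²/n with f = n/N = 2735/11667 = 0.23442187.
Var(ȳ) = (1 − 0.23442187)·174.5/2735 = 0.76557813·0.063802559 = 0.048845844.
SE(ȳ) = √(0.048845844) = 0.22101.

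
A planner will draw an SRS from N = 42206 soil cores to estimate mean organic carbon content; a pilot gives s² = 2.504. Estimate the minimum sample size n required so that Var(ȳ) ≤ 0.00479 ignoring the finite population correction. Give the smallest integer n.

Without fpc, n₀ = s²/D = 2.504/0.00479 = 522.7557.
Rounding up, n = 523.

523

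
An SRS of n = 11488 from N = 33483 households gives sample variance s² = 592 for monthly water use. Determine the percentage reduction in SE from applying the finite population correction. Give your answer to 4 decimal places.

18.9506

f = n/N = 11488/33483 = 0.34309948.
SE_no-fpc = √(s²/n) = 0.22700668; SE_fpc = √((1−f)s²/n) = 0.18398755.
Ratio = √(1−f) = 0.81049400. Reduction = 100·(1 − 0.81049400) = 18.9506%.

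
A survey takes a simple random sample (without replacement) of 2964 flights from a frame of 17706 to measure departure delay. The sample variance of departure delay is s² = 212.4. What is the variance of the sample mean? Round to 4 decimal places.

0.0597

Under SRS without replacement, Var(ȳ) = (1 − f)·s²/n with f = n/N = 2964/17706 = 0.16740088.
Var(ȳ) = (1 − 0.16740088)·212.4/2964 = 0.83259912·0.071659919 = 0.059663985.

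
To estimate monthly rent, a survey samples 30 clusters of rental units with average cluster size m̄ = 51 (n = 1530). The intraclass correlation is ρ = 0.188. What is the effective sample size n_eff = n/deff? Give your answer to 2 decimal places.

147.12

deff = 1 + (51 − 1)·0.188 = 1 + 9.4 = 10.4.
n_eff = 1530 / 10.4 = 147.12.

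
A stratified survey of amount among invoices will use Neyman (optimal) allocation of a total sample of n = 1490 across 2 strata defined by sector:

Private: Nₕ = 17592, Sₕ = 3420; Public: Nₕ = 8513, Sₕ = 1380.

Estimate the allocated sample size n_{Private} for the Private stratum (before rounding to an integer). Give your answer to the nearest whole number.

Neyman allocation: nₕ = n·NₕSₕ / Σⱼ NⱼSⱼ.
Σ NⱼSⱼ = 17592·3420 + 8513·1380 = 7.191258 × 10^7.
n_{Private} = 1490·17592·3420 / (7.191258 × 10^7) = 1247.

1247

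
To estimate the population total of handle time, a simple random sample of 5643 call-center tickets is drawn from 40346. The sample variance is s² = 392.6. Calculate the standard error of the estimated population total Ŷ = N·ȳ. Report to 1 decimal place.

Var(Ŷ) = N²·Var(ȳ) = N²·(1 − n/N)·s²/n.
f = 5643/40346 = 0.13986517; Var(ȳ) = 0.86013483·392.6/5643 = 0.059842094.
Var(Ŷ) = 40346² · 0.059842094 = 9.7410944 × 10^7.
SE(Ŷ) = √(9.7410944 × 10^7) = 9869.7.

9869.7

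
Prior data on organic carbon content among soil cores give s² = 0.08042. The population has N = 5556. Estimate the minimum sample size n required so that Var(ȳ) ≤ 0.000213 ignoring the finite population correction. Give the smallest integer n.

Without fpc, n₀ = s²/D = 0.08042/0.000213 = 377.5587.
Rounding up, n = 378.

378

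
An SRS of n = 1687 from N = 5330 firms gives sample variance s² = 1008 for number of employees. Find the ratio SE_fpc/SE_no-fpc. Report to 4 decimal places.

f = n/N = 1687/5330 = 0.31651032.
SE_no-fpc = √(s²/n) = 0.77298795; SE_fpc = √((1−f)s²/n) = 0.63905569.
Ratio = √(1−f) = 0.82673435.

0.8267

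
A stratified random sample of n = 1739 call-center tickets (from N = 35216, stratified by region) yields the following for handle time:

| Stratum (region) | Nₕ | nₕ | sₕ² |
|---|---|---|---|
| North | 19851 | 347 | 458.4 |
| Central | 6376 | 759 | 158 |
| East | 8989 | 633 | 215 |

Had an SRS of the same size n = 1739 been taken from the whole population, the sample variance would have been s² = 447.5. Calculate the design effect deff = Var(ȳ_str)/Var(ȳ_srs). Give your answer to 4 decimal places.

Var(ȳ_str) = Σ Wₕ²(1−fₕ)sₕ²/nₕ with Wₕ = Nₕ/35216:
  North: (19851/35216)²·(1−347/19851)·458.4/347 = 0.41242137
  Central: (6376/35216)²·(1−759/6376)·158/759 = 0.0060115712
  East: (8989/35216)²·(1−633/8989)·215/633 = 0.020571431
  → Var(ȳ_str) = 0.43900437.
Var(ȳ_srs) = (1 − 1739/35216)·447.5/1739 = 0.24462451.
deff = 0.43900437 / 0.24462451 = 1.7946.

1.7946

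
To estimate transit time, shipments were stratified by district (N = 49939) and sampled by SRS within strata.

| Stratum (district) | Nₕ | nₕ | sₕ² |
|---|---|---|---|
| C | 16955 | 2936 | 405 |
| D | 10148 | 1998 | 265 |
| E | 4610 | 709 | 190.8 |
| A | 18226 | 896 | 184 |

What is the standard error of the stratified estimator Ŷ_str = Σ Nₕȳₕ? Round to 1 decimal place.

10651.8

Var(Ŷ_str) = Σₕ Nₕ²(1 − fₕ)sₕ²/nₕ.
C: 16955²·(1 − 2936/16955)·405/2936 = 3.2787915 × 10^7.
D: 10148²·(1 − 1998/10148)·265/1998 = 1.0969541 × 10^7.
E: 4610²·(1 − 709/4610)·190.8/709 = 4.8395949 × 10^6.
A: 18226²·(1 − 896/18226)·184/896 = 6.4863405 × 10^7.
Sum = 1.1346046 × 10^8.
SE = √(1.1346046 × 10^8) = 10651.8.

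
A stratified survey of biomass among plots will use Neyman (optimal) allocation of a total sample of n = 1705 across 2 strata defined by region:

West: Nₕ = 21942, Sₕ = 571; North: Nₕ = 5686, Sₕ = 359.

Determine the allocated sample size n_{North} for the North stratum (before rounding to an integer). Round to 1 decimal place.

238.9

Neyman allocation: nₕ = n·NₕSₕ / Σⱼ NⱼSⱼ.
Σ NⱼSⱼ = 21942·571 + 5686·359 = 1.4570156 × 10^7.
n_{North} = 1705·5686·359 / (1.4570156 × 10^7) = 238.9.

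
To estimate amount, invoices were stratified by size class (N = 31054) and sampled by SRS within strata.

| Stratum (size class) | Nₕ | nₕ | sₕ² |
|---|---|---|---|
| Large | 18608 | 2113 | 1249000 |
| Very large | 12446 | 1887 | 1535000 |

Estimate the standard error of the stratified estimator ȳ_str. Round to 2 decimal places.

17.29

Var(ȳ_str) = Σₕ Wₕ²(1 − fₕ)sₕ²/nₕ with Wₕ = Nₕ/N, N = 31054.
Large: Wₕ = 0.59921427; term = 0.59921427²·(1 − 0.11355331)·1249000/2113 = 188.13945.
Very large: Wₕ = 0.40078573; term = 0.40078573²·(1 − 0.15161498)·1535000/1887 = 110.85466.
Sum = 298.99411.
SE = √(298.99411) = 17.29.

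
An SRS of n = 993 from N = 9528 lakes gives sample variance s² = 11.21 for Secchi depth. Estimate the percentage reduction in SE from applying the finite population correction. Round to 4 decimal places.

f = n/N = 993/9528 = 0.10421914.
SE_no-fpc = √(s²/n) = 0.10624981; SE_fpc = √((1−f)s²/n) = 0.10056088.
Ratio = √(1−f) = 0.94645700. Reduction = 100·(1 − 0.94645700) = 5.3543%.

5.3543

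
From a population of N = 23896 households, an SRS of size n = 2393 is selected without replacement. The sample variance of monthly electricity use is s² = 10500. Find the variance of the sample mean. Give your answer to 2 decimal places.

3.95

Under SRS without replacement, Var(ȳ) = (1 − f)·s²/n with f = n/N = 2393/23896 = 0.10014228.
Var(ȳ) = (1 − 0.10014228)·10500/2393 = 0.89985772·4.3877977 = 3.9483937.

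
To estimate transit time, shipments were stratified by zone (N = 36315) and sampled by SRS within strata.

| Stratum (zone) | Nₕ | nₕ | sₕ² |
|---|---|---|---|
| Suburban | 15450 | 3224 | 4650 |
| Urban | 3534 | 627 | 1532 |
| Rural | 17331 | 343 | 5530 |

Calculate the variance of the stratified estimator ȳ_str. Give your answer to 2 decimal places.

3.82

Var(ȳ_str) = Σₕ Wₕ²(1 − fₕ)sₕ²/nₕ with Wₕ = Nₕ/N, N = 36315.
Suburban: Wₕ = 0.42544403; term = 0.42544403²·(1 − 0.20867314)·4650/3224 = 0.20658496.
Urban: Wₕ = 0.09731516; term = 0.09731516²·(1 − 0.17741935)·1532/627 = 0.019034028.
Rural: Wₕ = 0.47724081; term = 0.47724081²·(1 − 0.01979113)·5530/343 = 3.5993559.
Sum = 3.8249749.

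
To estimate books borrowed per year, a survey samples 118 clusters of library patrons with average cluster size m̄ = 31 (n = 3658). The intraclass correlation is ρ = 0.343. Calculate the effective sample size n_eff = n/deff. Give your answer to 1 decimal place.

324.0

deff = 1 + (31 − 1)·0.343 = 1 + 10.29 = 11.29.
n_eff = 3658 / 11.29 = 324.0.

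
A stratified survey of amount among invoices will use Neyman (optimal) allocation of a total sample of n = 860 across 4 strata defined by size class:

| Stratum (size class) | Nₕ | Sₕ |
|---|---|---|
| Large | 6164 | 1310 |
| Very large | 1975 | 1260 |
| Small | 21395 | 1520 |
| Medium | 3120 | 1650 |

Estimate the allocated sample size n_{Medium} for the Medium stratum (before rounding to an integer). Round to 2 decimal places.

Neyman allocation: nₕ = n·NₕSₕ / Σⱼ NⱼSⱼ.
Σ NⱼSⱼ = 6164·1310 + 1975·1260 + 21395·1520 + 3120·1650 = 4.823174 × 10^7.
n_{Medium} = 860·3120·1650 / (4.823174 × 10^7) = 91.79.

91.79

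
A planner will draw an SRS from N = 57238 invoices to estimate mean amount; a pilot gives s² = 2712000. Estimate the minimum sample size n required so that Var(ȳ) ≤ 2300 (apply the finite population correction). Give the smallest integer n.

1156

Without fpc, n₀ = s²/D = 2712000/2300 = 1179.1304.
With fpc, (1 − n/N)·s²/n ≤ D requires n ≥ n₀/(1 + n₀/N) = 1179.1304/(1 + 1179.1304/57238) = 1155.3300.
Rounding up, n = 1156.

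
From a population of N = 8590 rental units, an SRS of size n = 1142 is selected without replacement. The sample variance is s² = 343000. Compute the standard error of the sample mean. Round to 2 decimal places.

16.14

Under SRS without replacement, Var(ȳ) = (1 − f)·s²/n with f = n/N = 1142/8590 = 0.13294529.
Var(ȳ) = (1 − 0.13294529)·343000/1142 = 0.86705471·300.35026 = 260.42011.
SE(ȳ) = √(260.42011) = 16.14.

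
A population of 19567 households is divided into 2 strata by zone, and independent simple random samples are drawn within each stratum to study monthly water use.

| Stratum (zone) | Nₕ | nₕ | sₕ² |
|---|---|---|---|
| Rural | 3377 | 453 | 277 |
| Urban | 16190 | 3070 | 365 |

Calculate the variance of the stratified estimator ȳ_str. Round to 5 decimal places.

0.08173

Var(ȳ_str) = Σₕ Wₕ²(1 − fₕ)sₕ²/nₕ with Wₕ = Nₕ/N, N = 19567.
Rural: Wₕ = 0.17258650; term = 0.17258650²·(1 − 0.13414273)·277/453 = 0.015770356.
Urban: Wₕ = 0.82741350; term = 0.82741350²·(1 − 0.18962322)·365/3070 = 0.065960917.
Sum = 0.081731273.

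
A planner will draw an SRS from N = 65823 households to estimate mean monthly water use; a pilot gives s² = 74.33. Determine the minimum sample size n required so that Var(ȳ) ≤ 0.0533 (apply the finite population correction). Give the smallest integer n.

1366

Without fpc, n₀ = s²/D = 74.33/0.0533 = 1394.5591.
With fpc, (1 − n/N)·s²/n ≤ D requires n ≥ n₀/(1 + n₀/N) = 1394.5591/(1 + 1394.5591/65823) = 1365.6263.
Rounding up, n = 1366.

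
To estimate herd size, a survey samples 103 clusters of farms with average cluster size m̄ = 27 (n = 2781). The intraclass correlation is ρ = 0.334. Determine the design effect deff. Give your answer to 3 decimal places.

deff = 1 + (27 − 1)·0.334 = 1 + 8.684 = 9.684.

9.684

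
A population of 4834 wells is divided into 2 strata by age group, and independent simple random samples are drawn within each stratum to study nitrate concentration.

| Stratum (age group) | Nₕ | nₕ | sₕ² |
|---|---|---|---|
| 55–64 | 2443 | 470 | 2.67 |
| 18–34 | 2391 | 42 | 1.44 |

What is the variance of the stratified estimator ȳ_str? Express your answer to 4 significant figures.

0.009412

Var(ȳ_str) = Σₕ Wₕ²(1 − fₕ)sₕ²/nₕ with Wₕ = Nₕ/N, N = 4834.
55–64: Wₕ = 0.50537857; term = 0.50537857²·(1 − 0.19238641)·2.67/470 = 0.0011717924.
18–34: Wₕ = 0.49462143; term = 0.49462143²·(1 − 0.01756587)·1.44/42 = 0.0082406696.
Sum = 0.009412462.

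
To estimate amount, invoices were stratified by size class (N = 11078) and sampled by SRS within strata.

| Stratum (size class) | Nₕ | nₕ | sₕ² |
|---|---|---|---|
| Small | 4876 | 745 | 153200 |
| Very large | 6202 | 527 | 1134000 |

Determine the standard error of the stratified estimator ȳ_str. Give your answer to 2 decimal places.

25.51

Var(ȳ_str) = Σₕ Wₕ²(1 − fₕ)sₕ²/nₕ with Wₕ = Nₕ/N, N = 11078.
Small: Wₕ = 0.44015165; term = 0.44015165²·(1 − 0.15278917)·153200/745 = 33.751934.
Very large: Wₕ = 0.55984835; term = 0.55984835²·(1 − 0.08497259)·1134000/527 = 617.13098.
Sum = 650.88291.
SE = √(650.88291) = 25.51.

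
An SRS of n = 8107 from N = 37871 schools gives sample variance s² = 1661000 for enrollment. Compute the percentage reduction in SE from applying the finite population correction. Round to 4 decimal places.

f = n/N = 8107/37871 = 0.21406881.
SE_no-fpc = √(s²/n) = 14.313793; SE_fpc = √((1−f)s²/n) = 12.689572.
Ratio = √(1−f) = 0.88652760. Reduction = 100·(1 − 0.88652760) = 11.3472%.

11.3472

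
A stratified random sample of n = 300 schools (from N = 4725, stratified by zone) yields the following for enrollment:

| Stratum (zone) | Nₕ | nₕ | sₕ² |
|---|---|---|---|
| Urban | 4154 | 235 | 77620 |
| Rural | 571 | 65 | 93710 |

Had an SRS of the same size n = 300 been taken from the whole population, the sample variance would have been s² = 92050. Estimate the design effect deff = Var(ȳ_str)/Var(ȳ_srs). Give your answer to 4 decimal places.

0.9031

Var(ȳ_str) = Σ Wₕ²(1−fₕ)sₕ²/nₕ with Wₕ = Nₕ/4725:
  Urban: (4154/4725)²·(1−235/4154)·77620/235 = 240.84848
  Rural: (571/4725)²·(1−65/571)·93710/65 = 18.657592
  → Var(ȳ_str) = 259.50607.
Var(ȳ_srs) = (1 − 300/4725)·92050/300 = 287.35185.
deff = 259.50607 / 287.35185 = 0.9031.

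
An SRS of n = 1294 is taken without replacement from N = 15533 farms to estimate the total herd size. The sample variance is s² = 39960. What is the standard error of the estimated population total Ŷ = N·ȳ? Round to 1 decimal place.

Var(Ŷ) = N²·Var(ȳ) = N²·(1 − n/N)·s²/n.
f = 1294/15533 = 0.08330651; Var(ȳ) = 0.91669349·39960/1294 = 28.308402.
Var(Ŷ) = 15533² · 28.308402 = 6.8300839 × 10^9.
SE(Ŷ) = √(6.8300839 × 10^9) = 82644.3.

82644.3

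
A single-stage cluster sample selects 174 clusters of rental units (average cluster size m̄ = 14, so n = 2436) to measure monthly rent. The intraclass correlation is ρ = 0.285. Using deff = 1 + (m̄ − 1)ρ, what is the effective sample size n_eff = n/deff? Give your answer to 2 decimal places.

517.75

deff = 1 + (14 − 1)·0.285 = 1 + 3.705 = 4.705.
n_eff = 2436 / 4.705 = 517.75.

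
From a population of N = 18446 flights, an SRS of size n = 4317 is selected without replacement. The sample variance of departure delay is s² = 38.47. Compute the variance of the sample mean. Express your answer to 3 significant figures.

Under SRS without replacement, Var(ȳ) = (1 − f)·s²/n with f = n/N = 4317/18446 = 0.23403448.
Var(ȳ) = (1 − 0.23403448)·38.47/4317 = 0.76596552·0.008911281 = 0.006825734.

0.00683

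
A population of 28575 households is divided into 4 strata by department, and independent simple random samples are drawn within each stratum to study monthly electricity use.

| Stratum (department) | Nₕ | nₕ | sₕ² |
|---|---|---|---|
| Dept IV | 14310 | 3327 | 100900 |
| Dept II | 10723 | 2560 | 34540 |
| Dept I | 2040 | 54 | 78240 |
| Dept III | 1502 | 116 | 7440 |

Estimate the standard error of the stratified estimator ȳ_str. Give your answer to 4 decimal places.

Var(ȳ_str) = Σₕ Wₕ²(1 − fₕ)sₕ²/nₕ with Wₕ = Nₕ/N, N = 28575.
Dept IV: Wₕ = 0.50078740; term = 0.50078740²·(1 − 0.23249476)·100900/3327 = 5.8374948.
Dept II: Wₕ = 0.37525809; term = 0.37525809²·(1 − 0.23873916)·34540/2560 = 1.4463586.
Dept I: Wₕ = 0.07139108; term = 0.07139108²·(1 − 0.02647059)·78240/54 = 7.1890585.
Dept III: Wₕ = 0.05256343; term = 0.05256343²·(1 − 0.07723036)·7440/116 = 0.16352179.
Sum = 14.636434.
SE = √(14.636434) = 3.8258.

3.8258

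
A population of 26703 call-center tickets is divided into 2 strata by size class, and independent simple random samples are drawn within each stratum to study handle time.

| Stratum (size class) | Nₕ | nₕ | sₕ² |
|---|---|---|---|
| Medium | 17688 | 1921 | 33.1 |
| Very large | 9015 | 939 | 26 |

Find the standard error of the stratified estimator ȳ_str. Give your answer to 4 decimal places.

0.0978

Var(ȳ_str) = Σₕ Wₕ²(1 − fₕ)sₕ²/nₕ with Wₕ = Nₕ/N, N = 26703.
Medium: Wₕ = 0.66239748; term = 0.66239748²·(1 − 0.10860470)·33.1/1921 = 0.0067391995.
Very large: Wₕ = 0.33760252; term = 0.33760252²·(1 − 0.10415973)·26/939 = 0.0028271554.
Sum = 0.0095663549.
SE = √(0.0095663549) = 0.0978.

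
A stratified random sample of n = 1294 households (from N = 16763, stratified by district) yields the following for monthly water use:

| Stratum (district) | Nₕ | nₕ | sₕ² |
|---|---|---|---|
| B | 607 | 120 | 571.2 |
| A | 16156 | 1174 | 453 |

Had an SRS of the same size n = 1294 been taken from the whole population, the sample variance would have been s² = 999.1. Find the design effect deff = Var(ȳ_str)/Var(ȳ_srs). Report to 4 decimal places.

0.4735

Var(ȳ_str) = Σ Wₕ²(1−fₕ)sₕ²/nₕ with Wₕ = Nₕ/16763:
  B: (607/16763)²·(1−120/607)·571.2/120 = 0.0050075018
  A: (16156/16763)²·(1−1174/16156)·453/1174 = 0.33237646
  → Var(ȳ_str) = 0.33738396.
Var(ȳ_srs) = (1 − 1294/16763)·999.1/1294 = 0.71250051.
deff = 0.33738396 / 0.71250051 = 0.4735.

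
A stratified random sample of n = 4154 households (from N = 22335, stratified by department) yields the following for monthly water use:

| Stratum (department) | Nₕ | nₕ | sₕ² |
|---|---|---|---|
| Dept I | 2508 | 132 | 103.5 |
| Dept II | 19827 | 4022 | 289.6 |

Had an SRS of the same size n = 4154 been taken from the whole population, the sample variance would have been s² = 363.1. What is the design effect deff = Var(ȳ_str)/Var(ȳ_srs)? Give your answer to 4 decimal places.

Var(ȳ_str) = Σ Wₕ²(1−fₕ)sₕ²/nₕ with Wₕ = Nₕ/22335:
  Dept I: (2508/22335)²·(1−132/2508)·103.5/132 = 0.0093663088
  Dept II: (19827/22335)²·(1−4022/19827)·289.6/4022 = 0.045230989
  → Var(ȳ_str) = 0.054597298.
Var(ȳ_srs) = (1 − 4154/22335)·363.1/4154 = 0.07115273.
deff = 0.054597298 / 0.07115273 = 0.7673.

0.7673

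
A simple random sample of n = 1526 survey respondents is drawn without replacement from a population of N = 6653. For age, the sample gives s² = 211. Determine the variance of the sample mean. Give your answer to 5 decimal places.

Under SRS without replacement, Var(ȳ) = (1 − f)·s²/n with f = n/N = 1526/6653 = 0.22937021.
Var(ȳ) = (1 − 0.22937021)·211/1526 = 0.77062979·0.13826999 = 0.10655497.

0.10655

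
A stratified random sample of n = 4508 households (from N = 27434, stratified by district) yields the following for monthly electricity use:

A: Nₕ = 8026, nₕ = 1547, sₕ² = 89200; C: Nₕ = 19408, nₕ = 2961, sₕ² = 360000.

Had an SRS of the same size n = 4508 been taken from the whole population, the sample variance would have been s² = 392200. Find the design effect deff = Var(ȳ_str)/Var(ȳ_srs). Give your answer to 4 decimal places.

Var(ȳ_str) = Σ Wₕ²(1−fₕ)sₕ²/nₕ with Wₕ = Nₕ/27434:
  A: (8026/27434)²·(1−1547/8026)·89200/1547 = 3.9838539
  C: (19408/27434)²·(1−2961/19408)·360000/2961 = 51.564796
  → Var(ȳ_str) = 55.54865.
Var(ȳ_srs) = (1 − 4508/27434)·392200/4508 = 72.704758.
deff = 55.54865 / 72.704758 = 0.7640.

0.7640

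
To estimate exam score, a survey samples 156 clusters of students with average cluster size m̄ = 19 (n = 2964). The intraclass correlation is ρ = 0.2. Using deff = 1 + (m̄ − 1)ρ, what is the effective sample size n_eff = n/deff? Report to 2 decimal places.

deff = 1 + (19 − 1)·0.2 = 1 + 3.6 = 4.6.
n_eff = 2964 / 4.6 = 644.35.

644.35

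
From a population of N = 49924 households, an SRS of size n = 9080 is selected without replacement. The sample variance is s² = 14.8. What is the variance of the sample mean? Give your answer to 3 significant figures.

0.00133

Under SRS without replacement, Var(ȳ) = (1 − f)·s²/n with f = n/N = 9080/49924 = 0.18187645.
Var(ȳ) = (1 − 0.18187645)·14.8/9080 = 0.81812355·0.0016299559 = 0.0013335053.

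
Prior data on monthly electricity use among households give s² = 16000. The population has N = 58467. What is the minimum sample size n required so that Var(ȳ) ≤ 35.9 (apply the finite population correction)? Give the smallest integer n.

Without fpc, n₀ = s²/D = 16000/35.9 = 445.6825.
With fpc, (1 − n/N)·s²/n ≤ D requires n ≥ n₀/(1 + n₀/N) = 445.6825/(1 + 445.6825/58467) = 442.3109.
Rounding up, n = 443.

443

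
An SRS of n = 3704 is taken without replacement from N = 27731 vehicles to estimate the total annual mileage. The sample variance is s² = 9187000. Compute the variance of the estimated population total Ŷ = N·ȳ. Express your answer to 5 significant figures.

Var(Ŷ) = N²·Var(ȳ) = N²·(1 − n/N)·s²/n.
f = 3704/27731 = 0.13356893; Var(ȳ) = 0.86643107·9187000/3704 = 2149.0017.
Var(Ŷ) = 27731² · 2149.0017 = 1.6526003 × 10^12.

1.6526 × 10^12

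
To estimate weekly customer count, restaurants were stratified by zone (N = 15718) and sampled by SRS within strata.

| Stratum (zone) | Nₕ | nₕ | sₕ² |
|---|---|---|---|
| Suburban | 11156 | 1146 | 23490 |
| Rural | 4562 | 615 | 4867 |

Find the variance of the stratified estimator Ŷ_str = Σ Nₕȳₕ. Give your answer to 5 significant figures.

2.4315 × 10^9

Var(Ŷ_str) = Σₕ Nₕ²(1 − fₕ)sₕ²/nₕ.
Suburban: 11156²·(1 − 1146/11156)·23490/1146 = 2.2889746 × 10^9.
Rural: 4562²·(1 − 615/4562)·4867/615 = 1.4249796 × 10^8.
Sum = 2.4314726 × 10^9.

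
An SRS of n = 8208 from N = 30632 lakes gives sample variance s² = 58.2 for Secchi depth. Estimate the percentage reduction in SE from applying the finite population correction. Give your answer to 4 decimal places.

f = n/N = 8208/30632 = 0.26795508.
SE_no-fpc = √(s²/n) = 0.084205957; SE_fpc = √((1−f)s²/n) = 0.0720463.
Ratio = √(1−f) = 0.85559624. Reduction = 100·(1 − 0.85559624) = 14.4404%.

14.4404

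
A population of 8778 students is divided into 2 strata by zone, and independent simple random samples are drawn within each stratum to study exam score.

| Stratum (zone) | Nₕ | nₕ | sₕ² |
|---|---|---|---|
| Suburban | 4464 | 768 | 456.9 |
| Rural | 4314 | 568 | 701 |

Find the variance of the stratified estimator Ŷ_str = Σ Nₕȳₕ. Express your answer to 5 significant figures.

Var(Ŷ_str) = Σₕ Nₕ²(1 − fₕ)sₕ²/nₕ.
Suburban: 4464²·(1 − 768/4464)·456.9/768 = 9.8155827 × 10^6.
Rural: 4314²·(1 − 568/4314)·701/568 = 1.9944245 × 10^7.
Sum = 2.9759828 × 10^7.

2.9760 × 10^7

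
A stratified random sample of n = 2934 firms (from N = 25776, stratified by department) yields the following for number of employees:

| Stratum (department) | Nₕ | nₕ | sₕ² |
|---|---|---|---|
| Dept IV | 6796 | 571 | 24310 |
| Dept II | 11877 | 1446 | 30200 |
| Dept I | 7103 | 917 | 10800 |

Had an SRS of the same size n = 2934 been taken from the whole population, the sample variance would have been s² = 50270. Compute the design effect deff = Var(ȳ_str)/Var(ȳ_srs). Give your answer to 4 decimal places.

Var(ȳ_str) = Σ Wₕ²(1−fₕ)sₕ²/nₕ with Wₕ = Nₕ/25776:
  Dept IV: (6796/25776)²·(1−571/6796)·24310/571 = 2.7108815
  Dept II: (11877/25776)²·(1−1446/11877)·30200/1446 = 3.8943978
  Dept I: (7103/25776)²·(1−917/7103)·10800/917 = 0.77888816
  → Var(ȳ_str) = 7.3841675.
Var(ȳ_srs) = (1 − 2934/25776)·50270/2934 = 15.183342.
deff = 7.3841675 / 15.183342 = 0.4863.

0.4863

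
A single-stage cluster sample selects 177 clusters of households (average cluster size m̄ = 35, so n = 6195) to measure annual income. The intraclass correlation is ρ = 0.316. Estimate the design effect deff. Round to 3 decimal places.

11.744

deff = 1 + (35 − 1)·0.316 = 1 + 10.744 = 11.744.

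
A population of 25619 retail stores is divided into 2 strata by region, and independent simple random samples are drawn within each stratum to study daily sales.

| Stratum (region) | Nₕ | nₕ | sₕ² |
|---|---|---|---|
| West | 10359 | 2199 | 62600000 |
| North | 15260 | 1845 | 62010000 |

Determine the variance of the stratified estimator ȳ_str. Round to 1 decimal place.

Var(ȳ_str) = Σₕ Wₕ²(1 − fₕ)sₕ²/nₕ with Wₕ = Nₕ/N, N = 25619.
West: Wₕ = 0.40434834; term = 0.40434834²·(1 − 0.21227918)·62600000/2199 = 3666.3401.
North: Wₕ = 0.59565166; term = 0.59565166²·(1 − 0.12090433)·62010000/1845 = 10483.015.
Sum = 14149.355.

14149.4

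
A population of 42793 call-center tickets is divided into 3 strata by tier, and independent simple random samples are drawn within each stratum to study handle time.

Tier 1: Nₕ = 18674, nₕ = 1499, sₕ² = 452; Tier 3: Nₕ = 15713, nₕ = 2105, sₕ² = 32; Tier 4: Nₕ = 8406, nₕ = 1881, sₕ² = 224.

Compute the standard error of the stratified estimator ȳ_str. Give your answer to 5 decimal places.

0.24115

Var(ȳ_str) = Σₕ Wₕ²(1 − fₕ)sₕ²/nₕ with Wₕ = Nₕ/N, N = 42793.
Tier 1: Wₕ = 0.43637978; term = 0.43637978²·(1 − 0.08027204)·452/1499 = 0.052811127.
Tier 3: Wₕ = 0.36718622; term = 0.36718622²·(1 − 0.13396551)·32/2105 = 0.0017750305.
Tier 4: Wₕ = 0.19643400; term = 0.19643400²·(1 − 0.22376874)·224/1881 = 0.0035668402.
Sum = 0.058152998.
SE = √(0.058152998) = 0.24115.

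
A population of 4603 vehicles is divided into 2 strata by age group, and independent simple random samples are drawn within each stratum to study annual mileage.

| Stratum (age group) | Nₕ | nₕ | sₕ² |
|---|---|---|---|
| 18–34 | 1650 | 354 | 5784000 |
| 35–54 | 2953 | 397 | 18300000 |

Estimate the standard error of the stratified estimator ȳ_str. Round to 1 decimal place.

Var(ȳ_str) = Σₕ Wₕ²(1 − fₕ)sₕ²/nₕ with Wₕ = Nₕ/N, N = 4603.
18–34: Wₕ = 0.35846187; term = 0.35846187²·(1 − 0.21454545)·5784000/354 = 1649.0431.
35–54: Wₕ = 0.64153813; term = 0.64153813²·(1 − 0.13443955)·18300000/397 = 16421.126.
Sum = 18070.169.
SE = √(18070.169) = 134.4.

134.4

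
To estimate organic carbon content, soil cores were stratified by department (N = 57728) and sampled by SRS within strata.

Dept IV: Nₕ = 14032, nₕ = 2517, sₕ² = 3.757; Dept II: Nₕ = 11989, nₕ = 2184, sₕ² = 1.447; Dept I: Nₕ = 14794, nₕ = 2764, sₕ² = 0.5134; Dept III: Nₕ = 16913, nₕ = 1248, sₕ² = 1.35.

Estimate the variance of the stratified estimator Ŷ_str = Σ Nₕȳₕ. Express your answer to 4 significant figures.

638700

Var(Ŷ_str) = Σₕ Nₕ²(1 − fₕ)sₕ²/nₕ.
Dept IV: 14032²·(1 − 2517/14032)·3.757/2517 = 241180.11.
Dept II: 11989²·(1 − 2184/11989)·1.447/2184 = 77883.678.
Dept I: 14794²·(1 − 2764/14794)·0.5134/2764 = 33057.429.
Dept III: 16913²·(1 − 1248/16913)·1.35/1248 = 286596.07.
Sum = 638717.29.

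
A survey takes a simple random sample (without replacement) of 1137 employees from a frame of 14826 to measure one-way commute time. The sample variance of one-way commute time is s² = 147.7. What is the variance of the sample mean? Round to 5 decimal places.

0.11994

Under SRS without replacement, Var(ȳ) = (1 − f)·s²/n with f = n/N = 1137/14826 = 0.07668960.
Var(ȳ) = (1 − 0.07668960)·147.7/1137 = 0.92331040·0.12990325 = 0.11994103.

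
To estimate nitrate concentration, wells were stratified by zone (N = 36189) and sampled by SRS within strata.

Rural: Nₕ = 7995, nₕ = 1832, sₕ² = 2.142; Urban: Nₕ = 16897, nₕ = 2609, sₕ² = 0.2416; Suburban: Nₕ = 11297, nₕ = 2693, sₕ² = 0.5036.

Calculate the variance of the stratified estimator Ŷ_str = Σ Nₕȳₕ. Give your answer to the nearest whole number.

Var(Ŷ_str) = Σₕ Nₕ²(1 − fₕ)sₕ²/nₕ.
Rural: 7995²·(1 − 1832/7995)·2.142/1832 = 57610.896.
Urban: 16897²·(1 − 2609/16897)·0.2416/2609 = 22356.504.
Suburban: 11297²·(1 − 2693/11297)·0.5036/2693 = 18176.61.
Sum = 98144.01.

98144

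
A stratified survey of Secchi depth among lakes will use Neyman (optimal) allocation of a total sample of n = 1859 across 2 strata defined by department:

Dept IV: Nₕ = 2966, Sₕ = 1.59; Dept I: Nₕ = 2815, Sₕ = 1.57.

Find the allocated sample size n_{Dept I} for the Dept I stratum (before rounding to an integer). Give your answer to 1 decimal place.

Neyman allocation: nₕ = n·NₕSₕ / Σⱼ NⱼSⱼ.
Σ NⱼSⱼ = 2966·1.59 + 2815·1.57 = 9135.49.
n_{Dept I} = 1859·2815·1.57 / 9135.49 = 899.3.

899.3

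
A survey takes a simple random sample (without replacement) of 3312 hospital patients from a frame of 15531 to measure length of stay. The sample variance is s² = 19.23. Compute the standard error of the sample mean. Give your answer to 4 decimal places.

Under SRS without replacement, Var(ȳ) = (1 − f)·s²/n with f = n/N = 3312/15531 = 0.21325092.
Var(ȳ) = (1 − 0.21325092)·19.23/3312 = 0.78674908·0.0058061594 = 0.0045679906.
SE(ȳ) = √(0.0045679906) = 0.0676.

0.0676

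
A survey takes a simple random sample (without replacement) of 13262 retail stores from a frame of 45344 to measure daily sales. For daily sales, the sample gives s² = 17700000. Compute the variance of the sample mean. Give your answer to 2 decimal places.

Under SRS without replacement, Var(ȳ) = (1 − f)·s²/n with f = n/N = 13262/45344 = 0.29247530.
Var(ȳ) = (1 − 0.29247530)·17700000/13262 = 0.70752470·1334.6403 = 944.291.

944.29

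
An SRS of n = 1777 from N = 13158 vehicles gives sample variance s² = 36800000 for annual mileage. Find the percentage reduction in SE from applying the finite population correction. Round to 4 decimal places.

6.9974

f = n/N = 1777/13158 = 0.13505092.
SE_no-fpc = √(s²/n) = 143.90643; SE_fpc = √((1−f)s²/n) = 133.83678.
Ratio = √(1−f) = 0.93002639. Reduction = 100·(1 − 0.93002639) = 6.9974%.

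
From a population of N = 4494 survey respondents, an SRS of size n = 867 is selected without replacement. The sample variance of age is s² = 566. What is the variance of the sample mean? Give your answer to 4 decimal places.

Under SRS without replacement, Var(ȳ) = (1 − f)·s²/n with f = n/N = 867/4494 = 0.19292390.
Var(ȳ) = (1 − 0.19292390)·566/867 = 0.80707610·0.65282584 = 0.52688013.

0.5269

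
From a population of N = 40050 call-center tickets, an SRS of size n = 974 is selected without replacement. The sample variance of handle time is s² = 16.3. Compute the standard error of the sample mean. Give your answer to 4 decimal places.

Under SRS without replacement, Var(ȳ) = (1 − f)·s²/n with f = n/N = 974/40050 = 0.02431960.
Var(ȳ) = (1 − 0.02431960)·16.3/974 = 0.97568040·0.016735113 = 0.016328122.
SE(ȳ) = √(0.016328122) = 0.1278.

0.1278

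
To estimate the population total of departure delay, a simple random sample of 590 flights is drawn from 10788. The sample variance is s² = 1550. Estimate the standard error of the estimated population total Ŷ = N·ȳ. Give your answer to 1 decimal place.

Var(Ŷ) = N²·Var(ȳ) = N²·(1 − n/N)·s²/n.
f = 590/10788 = 0.05469040; Var(ȳ) = 0.94530960·1550/590 = 2.4834405.
Var(Ŷ) = 10788² · 2.4834405 = 2.8902515 × 10^8.
SE(Ŷ) = √(2.8902515 × 10^8) = 17000.7.

17000.7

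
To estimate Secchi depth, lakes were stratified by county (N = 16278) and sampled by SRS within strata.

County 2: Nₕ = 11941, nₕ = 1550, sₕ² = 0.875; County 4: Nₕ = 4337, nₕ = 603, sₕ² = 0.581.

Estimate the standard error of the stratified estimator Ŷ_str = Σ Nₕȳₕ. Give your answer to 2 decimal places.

292.66

Var(Ŷ_str) = Σₕ Nₕ²(1 − fₕ)sₕ²/nₕ.
County 2: 11941²·(1 − 1550/11941)·0.875/1550 = 70044.558.
County 4: 4337²·(1 − 603/4337)·0.581/603 = 15603.519.
Sum = 85648.077.
SE = √(85648.077) = 292.66.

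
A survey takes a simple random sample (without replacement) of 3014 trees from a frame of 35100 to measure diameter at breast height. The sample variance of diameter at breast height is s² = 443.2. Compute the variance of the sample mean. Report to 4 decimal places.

Under SRS without replacement, Var(ȳ) = (1 − f)·s²/n with f = n/N = 3014/35100 = 0.08586895.
Var(ȳ) = (1 − 0.08586895)·443.2/3014 = 0.91413105·0.14704711 = 0.13442033.

0.1344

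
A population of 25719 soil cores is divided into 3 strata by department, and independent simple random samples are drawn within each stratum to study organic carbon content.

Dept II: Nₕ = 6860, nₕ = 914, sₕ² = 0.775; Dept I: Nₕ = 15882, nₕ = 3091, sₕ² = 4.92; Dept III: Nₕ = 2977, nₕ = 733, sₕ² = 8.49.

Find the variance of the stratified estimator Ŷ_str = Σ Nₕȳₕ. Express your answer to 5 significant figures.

435310

Var(Ŷ_str) = Σₕ Nₕ²(1 − fₕ)sₕ²/nₕ.
Dept II: 6860²·(1 − 914/6860)·0.775/914 = 34586.334.
Dept I: 15882²·(1 − 3091/15882)·4.92/3091 = 323352.18.
Dept III: 2977²·(1 − 733/2977)·8.49/733 = 77375.845.
Sum = 435314.36.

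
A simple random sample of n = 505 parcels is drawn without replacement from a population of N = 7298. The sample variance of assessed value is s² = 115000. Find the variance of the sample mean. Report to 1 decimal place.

Under SRS without replacement, Var(ȳ) = (1 − f)·s²/n with f = n/N = 505/7298 = 0.06919704.
Var(ȳ) = (1 − 0.06919704)·115000/505 = 0.93080296·227.72277 = 211.96503.

212.0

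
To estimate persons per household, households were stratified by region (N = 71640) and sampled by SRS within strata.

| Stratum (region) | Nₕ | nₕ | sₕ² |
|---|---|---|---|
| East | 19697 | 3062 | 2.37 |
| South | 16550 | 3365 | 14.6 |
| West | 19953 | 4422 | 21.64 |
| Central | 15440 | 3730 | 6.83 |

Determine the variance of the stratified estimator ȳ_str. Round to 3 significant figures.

Var(ȳ_str) = Σₕ Wₕ²(1 − fₕ)sₕ²/nₕ with Wₕ = Nₕ/N, N = 71640.
East: Wₕ = 0.27494417; term = 0.27494417²·(1 − 0.15545515)·2.37/3062 = 4.9414556 × 10^-5.
South: Wₕ = 0.23101619; term = 0.23101619²·(1 − 0.20332326)·14.6/3365 = 1.8447383 × 10^-4.
West: Wₕ = 0.27851759; term = 0.27851759²·(1 − 0.22162081)·21.64/4422 = 2.9548469 × 10^-4.
Central: Wₕ = 0.21552205; term = 0.21552205²·(1 − 0.24158031)·6.83/3730 = 6.4506712 × 10^-5.
Sum = 5.9387979 × 10^-4.

5.94 × 10^-4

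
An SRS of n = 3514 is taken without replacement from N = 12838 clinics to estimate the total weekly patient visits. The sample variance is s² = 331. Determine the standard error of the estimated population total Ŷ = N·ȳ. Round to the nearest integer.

3358

Var(Ŷ) = N²·Var(ȳ) = N²·(1 − n/N)·s²/n.
f = 3514/12838 = 0.27371865; Var(ȳ) = 0.72628135·331/3514 = 0.068411818.
Var(Ŷ) = 12838² · 0.068411818 = 1.1275242 × 10^7.
SE(Ŷ) = √(1.1275242 × 10^7) = 3358.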